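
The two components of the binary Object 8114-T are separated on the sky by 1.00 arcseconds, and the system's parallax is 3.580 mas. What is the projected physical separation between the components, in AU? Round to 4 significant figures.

279.3 AU

d = 1/p = 1/0.003580″ = 279.33 pc.
At distance d (pc), an angle of θ arcsec spans θ·d AU: s = 1.00 × 279.33 = 279.33 AU.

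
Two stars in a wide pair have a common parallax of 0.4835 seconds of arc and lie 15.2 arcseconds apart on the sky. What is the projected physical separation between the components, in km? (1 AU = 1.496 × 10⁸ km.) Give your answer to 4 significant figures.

4.703 × 10^9 km

d = 1/p = 1/0.4835″ = 2.0683 pc.
At distance d (pc), an angle of θ arcsec spans θ·d AU: s = 15.2 × 2.0683 = 31.438 AU.
= 31.438 × 1.496 × 10⁸ km = 4.7031 × 10^9 km.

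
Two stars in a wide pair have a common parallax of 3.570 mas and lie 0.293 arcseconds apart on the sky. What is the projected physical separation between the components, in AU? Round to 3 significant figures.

82.1 AU

d = 1/p = 1/0.003570″ = 280.11 pc.
At distance d (pc), an angle of θ arcsec spans θ·d AU: s = 0.293 × 280.11 = 82.072 AU.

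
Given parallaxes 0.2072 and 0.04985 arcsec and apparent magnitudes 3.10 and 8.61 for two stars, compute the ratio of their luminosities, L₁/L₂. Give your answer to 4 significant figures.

d₁ = 1/p₁ = 1/0.2072″ = 4.8263 pc; d₂ = 1/p₂ = 1/0.04985″ = 20.06 pc.
M₁ = m₁ − 5 log₁₀ d₁ + 5 = 3.10 − 3.4181 + 5 = 4.6819.
M₂ = 8.61 − 6.5117 + 5 = 7.0983.
L₁/L₂ = 10^(0.4(M₂ − M₁)) = 10^(0.4 × 2.4164) = 10^0.96656 = 9.2589.

L₁/L₂ = 9.259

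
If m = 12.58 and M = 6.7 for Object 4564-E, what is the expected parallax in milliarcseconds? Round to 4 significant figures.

6.668 mas

m − M = 12.58 − 6.7 = 5.88.
d = 10^((m−M)/5 + 1) = 10^2.176 = 149.97 pc.
p = 1/d = 1/149.97 = 0.006668 arcsec = 6.668 mas.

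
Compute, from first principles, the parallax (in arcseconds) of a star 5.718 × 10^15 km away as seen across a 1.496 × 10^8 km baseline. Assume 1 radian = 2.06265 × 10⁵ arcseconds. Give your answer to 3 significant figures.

θ ≈ B/d = (1.496 × 10^8) / (5.718 × 10^15) = 2.6163 × 10^-8 rad.
In arcseconds: 2.6163 × 10^-8 × 206265 = 0.0053965″.

0.00540 arcsec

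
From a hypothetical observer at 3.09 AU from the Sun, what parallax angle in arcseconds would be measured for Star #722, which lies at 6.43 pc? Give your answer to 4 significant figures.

0.4806 arcsec

p (arcsec) = B (AU) / d (pc).
p = 3.09 / 6.43 = 0.48056 arcsec.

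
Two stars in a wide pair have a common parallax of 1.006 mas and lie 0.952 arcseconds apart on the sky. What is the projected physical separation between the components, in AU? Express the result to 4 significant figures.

946.3 AU

d = 1/p = 1/0.001006″ = 994.04 pc.
At distance d (pc), an angle of θ arcsec spans θ·d AU: s = 0.952 × 994.04 = 946.33 AU.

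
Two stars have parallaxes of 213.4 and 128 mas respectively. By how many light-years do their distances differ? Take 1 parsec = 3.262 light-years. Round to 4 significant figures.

d_A = 1/0.2134″ = 4.686 pc; d_B = 1/0.1280″ = 7.8125 pc.
|d_B − d_A| = |7.8125 − 4.686| = 3.1265 pc = 3.1265 × 3.262 ly = 10.199 ly.

10.20 ly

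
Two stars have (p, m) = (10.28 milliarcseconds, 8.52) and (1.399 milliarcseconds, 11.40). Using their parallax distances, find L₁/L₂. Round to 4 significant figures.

d₁ = 1/p₁ = 1/0.01028″ = 97.276 pc; d₂ = 1/p₂ = 1/0.001399″ = 714.8 pc.
M₁ = m₁ − 5 log₁₀ d₁ + 5 = 8.52 − 9.9400 + 5 = 3.5800.
M₂ = 11.40 − 14.2709 + 5 = 2.1291.
L₁/L₂ = 10^(0.4(M₂ − M₁)) = 10^(0.4 × (-1.4509)) = 10^(-0.58036) = 0.26281.

L₁/L₂ = 0.2628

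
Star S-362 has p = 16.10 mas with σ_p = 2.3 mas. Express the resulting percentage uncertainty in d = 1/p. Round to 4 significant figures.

For d = 1/p, |σ_d/d| = |σ_p/p|.
σ_p/p = 2.3 / 16.10 = 0.14286 = 14.286%.

14.29%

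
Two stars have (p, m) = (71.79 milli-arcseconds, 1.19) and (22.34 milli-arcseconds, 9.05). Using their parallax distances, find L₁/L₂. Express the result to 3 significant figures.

L₁/L₂ = 135

d₁ = 1/p₁ = 1/0.07179″ = 13.93 pc; d₂ = 1/p₂ = 1/0.02234″ = 44.763 pc.
M₁ = m₁ − 5 log₁₀ d₁ + 5 = 1.19 − 5.7198 + 5 = 0.4702.
M₂ = 9.05 − 8.2546 + 5 = 5.7954.
L₁/L₂ = 10^(0.4(M₂ − M₁)) = 10^(0.4 × 5.3252) = 10^2.13008 = 134.92.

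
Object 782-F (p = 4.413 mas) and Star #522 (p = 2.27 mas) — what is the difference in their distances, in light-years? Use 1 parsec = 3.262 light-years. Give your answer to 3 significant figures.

698 ly

d_A = 1/0.004413″ = 226.6 pc; d_B = 1/0.002270″ = 440.53 pc.
|d_B − d_A| = |440.53 − 226.6| = 213.93 pc = 213.93 × 3.262 ly = 697.84 ly.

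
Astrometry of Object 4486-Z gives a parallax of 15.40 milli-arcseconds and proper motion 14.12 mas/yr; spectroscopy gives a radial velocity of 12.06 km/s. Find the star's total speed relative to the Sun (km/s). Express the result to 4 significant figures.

d = 1/p = 1/0.01540″ = 64.935 pc.
μ = 14.12 mas/yr = 0.01412 ″/yr.
v_t = 4.740 μ d = 4.740 × 0.01412 × 64.935 = 4.346 km/s.
v = √(v_r² + v_t²) = √(12.06² + 4.346²) = √164.331 = 12.819 km/s.

12.82 km/s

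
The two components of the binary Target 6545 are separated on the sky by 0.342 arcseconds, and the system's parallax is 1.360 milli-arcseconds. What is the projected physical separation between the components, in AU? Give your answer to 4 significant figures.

251.5 AU

d = 1/p = 1/0.001360″ = 735.29 pc.
At distance d (pc), an angle of θ arcsec spans θ·d AU: s = 0.342 × 735.29 = 251.47 AU.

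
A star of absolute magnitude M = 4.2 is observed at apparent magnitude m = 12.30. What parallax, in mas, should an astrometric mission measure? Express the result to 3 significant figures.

2.40 mas

m − M = 12.30 − 4.2 = 8.10.
d = 10^((m−M)/5 + 1) = 10^2.620 = 416.87 pc.
p = 1/d = 1/416.87 = 0.0023988 arcsec = 2.3988 mas.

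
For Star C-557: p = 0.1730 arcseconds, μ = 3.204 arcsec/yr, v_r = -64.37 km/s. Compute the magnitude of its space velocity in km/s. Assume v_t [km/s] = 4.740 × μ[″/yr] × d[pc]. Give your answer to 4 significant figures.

108.9 km/s

d = 1/p = 1/0.1730″ = 5.7803 pc.
v_t = 4.740 μ d = 4.740 × 3.204 × 5.7803 = 87.785 km/s.
v = √(v_r² + v_t²) = √((-64.37)² + 87.785²) = √11849.7 = 108.86 km/s.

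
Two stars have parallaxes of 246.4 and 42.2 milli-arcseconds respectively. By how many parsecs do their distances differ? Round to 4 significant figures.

19.64 pc

d_A = 1/0.2464″ = 4.0584 pc; d_B = 1/0.04220″ = 23.697 pc.
|d_B − d_A| = |23.697 − 4.0584| = 19.639 pc.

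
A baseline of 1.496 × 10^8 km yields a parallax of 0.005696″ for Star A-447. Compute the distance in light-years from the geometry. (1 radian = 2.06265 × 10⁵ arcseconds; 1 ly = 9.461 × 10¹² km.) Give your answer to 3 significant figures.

573 ly

θ = 0.005696″ = 0.005696/206265 = 2.7615 × 10^-8 rad.
d = B/θ = (1.496 × 10^8) / (2.7615 × 10^-8) = 5.4173 × 10^15 km = (5.4173 × 10^15) / (9.461 × 10^12) ly = 572.59 ly.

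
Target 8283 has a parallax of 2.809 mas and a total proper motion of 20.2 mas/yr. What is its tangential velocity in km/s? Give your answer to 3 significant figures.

34.1 km/s

d = 1/p = 1/0.002809″ = 356 pc.
μ = 20.2 mas/yr = 0.0202 ″/yr.
v_t = 4.74 × μ × d = 4.74 × 0.0202 × 356 = 34.086 km/s.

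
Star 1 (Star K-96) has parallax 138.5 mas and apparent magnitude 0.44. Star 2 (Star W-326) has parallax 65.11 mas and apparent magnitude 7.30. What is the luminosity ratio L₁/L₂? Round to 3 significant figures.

d₁ = 1/p₁ = 1/0.1385″ = 7.2202 pc; d₂ = 1/p₂ = 1/0.06511″ = 15.359 pc.
M₁ = m₁ − 5 log₁₀ d₁ + 5 = 0.44 − 4.2927 + 5 = 1.1473.
M₂ = 7.30 − 5.9318 + 5 = 6.3682.
L₁/L₂ = 10^(0.4(M₂ − M₁)) = 10^(0.4 × 5.2209) = 10^2.08836 = 122.56.

L₁/L₂ = 123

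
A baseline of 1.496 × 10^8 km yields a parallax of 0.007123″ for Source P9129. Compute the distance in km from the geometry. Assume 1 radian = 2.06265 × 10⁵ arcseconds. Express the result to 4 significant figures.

4.332 × 10^15 km

θ = 0.007123″ = 0.007123/206265 = 3.4533 × 10^-8 rad.
d = B/θ = (1.496 × 10^8) / (3.4533 × 10^-8) = 4.3321 × 10^15 km.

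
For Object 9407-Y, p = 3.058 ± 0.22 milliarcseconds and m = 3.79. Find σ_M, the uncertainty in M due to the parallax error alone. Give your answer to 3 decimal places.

σ_M = 0.156 mag

M = m − 5 log₁₀ d + 5 = m + 5 log₁₀ p + 5, so ∂M/∂p = 5/(p ln 10).
σ_M = (5/ln 10) · (σ_p/p) = 2.1715 × 0.22/3.058 = 2.1715 × 0.071942 = 0.15622.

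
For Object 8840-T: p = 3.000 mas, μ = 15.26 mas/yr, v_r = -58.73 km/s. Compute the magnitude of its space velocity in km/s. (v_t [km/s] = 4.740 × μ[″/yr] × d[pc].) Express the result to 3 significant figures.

d = 1/p = 1/0.003000″ = 333.33 pc.
μ = 15.26 mas/yr = 0.01526 ″/yr.
v_t = 4.740 μ d = 4.740 × 0.01526 × 333.33 = 24.111 km/s.
v = √(v_r² + v_t²) = √((-58.73)² + 24.111²) = √4030.55 = 63.487 km/s.

63.5 km/s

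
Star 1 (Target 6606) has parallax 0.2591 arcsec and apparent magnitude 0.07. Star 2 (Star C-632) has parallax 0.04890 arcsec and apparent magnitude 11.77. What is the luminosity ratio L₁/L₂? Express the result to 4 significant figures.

L₁/L₂ = 1705

d₁ = 1/p₁ = 1/0.2591″ = 3.8595 pc; d₂ = 1/p₂ = 1/0.04890″ = 20.45 pc.
M₁ = m₁ − 5 log₁₀ d₁ + 5 = 0.07 − 2.9327 + 5 = 2.1373.
M₂ = 11.77 − 6.5535 + 5 = 10.2165.
L₁/L₂ = 10^(0.4(M₂ − M₁)) = 10^(0.4 × 8.0792) = 10^3.23168 = 1704.8.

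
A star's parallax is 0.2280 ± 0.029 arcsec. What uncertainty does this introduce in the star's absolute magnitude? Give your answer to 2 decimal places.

σ_M = 0.28 mag

M = m − 5 log₁₀ d + 5 = m + 5 log₁₀ p + 5, so ∂M/∂p = 5/(p ln 10).
σ_M = (5/ln 10) · (σ_p/p) = 2.1715 × 0.029/0.2280 = 2.1715 × 0.12719 = 0.27619.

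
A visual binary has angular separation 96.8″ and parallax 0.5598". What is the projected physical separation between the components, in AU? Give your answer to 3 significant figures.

173 AU

d = 1/p = 1/0.5598″ = 1.7864 pc.
At distance d (pc), an angle of θ arcsec spans θ·d AU: s = 96.8 × 1.7864 = 172.92 AU.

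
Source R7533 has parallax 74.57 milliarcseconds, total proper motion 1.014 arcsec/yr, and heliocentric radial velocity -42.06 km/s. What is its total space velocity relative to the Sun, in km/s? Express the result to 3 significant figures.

d = 1/p = 1/0.07457″ = 13.41 pc.
v_t = 4.740 μ d = 4.740 × 1.014 × 13.41 = 64.453 km/s.
v = √(v_r² + v_t²) = √((-42.06)² + 64.453²) = √5923.23 = 76.963 km/s.

77.0 km/s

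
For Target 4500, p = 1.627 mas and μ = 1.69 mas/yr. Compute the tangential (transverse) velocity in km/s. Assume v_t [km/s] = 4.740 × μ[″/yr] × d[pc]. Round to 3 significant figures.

d = 1/p = 1/0.001627″ = 614.63 pc.
μ = 1.69 mas/yr = 0.00169 ″/yr.
v_t = 4.74 × μ × d = 4.74 × 0.00169 × 614.63 = 4.9236 km/s.

4.92 km/s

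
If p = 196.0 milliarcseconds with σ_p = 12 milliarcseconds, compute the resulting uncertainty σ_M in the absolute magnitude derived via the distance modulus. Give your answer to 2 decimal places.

σ_M = 0.13 mag

M = m − 5 log₁₀ d + 5 = m + 5 log₁₀ p + 5, so ∂M/∂p = 5/(p ln 10).
σ_M = (5/ln 10) · (σ_p/p) = 2.1715 × 12/196.0 = 2.1715 × 0.061224 = 0.13295.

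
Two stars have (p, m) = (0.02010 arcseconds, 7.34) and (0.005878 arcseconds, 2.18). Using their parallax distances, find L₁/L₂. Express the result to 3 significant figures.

L₁/L₂ = 0.000738

d₁ = 1/p₁ = 1/0.02010″ = 49.751 pc; d₂ = 1/p₂ = 1/0.005878″ = 170.13 pc.
M₁ = m₁ − 5 log₁₀ d₁ + 5 = 7.34 − 8.4840 + 5 = 3.8560.
M₂ = 2.18 − 11.1539 + 5 = -3.9739.
L₁/L₂ = 10^(0.4(M₂ − M₁)) = 10^(0.4 × (-7.8299)) = 10^(-3.13196) = 0.00073797.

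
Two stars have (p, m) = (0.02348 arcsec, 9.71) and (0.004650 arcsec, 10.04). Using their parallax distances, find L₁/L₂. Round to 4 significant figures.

d₁ = 1/p₁ = 1/0.02348″ = 42.589 pc; d₂ = 1/p₂ = 1/0.004650″ = 215.05 pc.
M₁ = m₁ − 5 log₁₀ d₁ + 5 = 9.71 − 8.1465 + 5 = 6.5635.
M₂ = 10.04 − 11.6627 + 5 = 3.3773.
L₁/L₂ = 10^(0.4(M₂ − M₁)) = 10^(0.4 × (-3.1862)) = 10^(-1.27448) = 0.053152.

L₁/L₂ = 0.05315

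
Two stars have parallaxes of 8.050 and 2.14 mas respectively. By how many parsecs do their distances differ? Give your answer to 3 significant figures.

d_A = 1/0.008050″ = 124.22 pc; d_B = 1/0.002140″ = 467.29 pc.
|d_B − d_A| = |467.29 − 124.22| = 343.07 pc.

343 pc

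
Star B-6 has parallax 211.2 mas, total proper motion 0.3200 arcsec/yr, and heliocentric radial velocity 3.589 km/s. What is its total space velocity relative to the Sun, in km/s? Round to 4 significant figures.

8.029 km/s

d = 1/p = 1/0.2112″ = 4.7348 pc.
v_t = 4.740 μ d = 4.740 × 0.3200 × 4.7348 = 7.1817 km/s.
v = √(v_r² + v_t²) = √(3.589² + 7.1817²) = √64.4577 = 8.0286 km/s.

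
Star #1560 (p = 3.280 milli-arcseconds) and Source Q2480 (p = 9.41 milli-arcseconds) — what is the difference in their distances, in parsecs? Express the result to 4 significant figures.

198.6 pc

d_A = 1/0.003280″ = 304.88 pc; d_B = 1/0.009410″ = 106.27 pc.
|d_B − d_A| = |106.27 − 304.88| = 198.61 pc.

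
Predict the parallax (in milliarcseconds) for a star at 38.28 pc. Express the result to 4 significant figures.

p = 1/d = 1/38.28 = 0.026123 arcsec.
= 0.026123 × 1000 = 26.123 mas.

26.12 mas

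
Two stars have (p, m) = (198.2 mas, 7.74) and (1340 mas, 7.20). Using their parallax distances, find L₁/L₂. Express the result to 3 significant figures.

L₁/L₂ = 27.8

d₁ = 1/p₁ = 1/0.1982″ = 5.0454 pc; d₂ = 1/p₂ = 1/1.340″ = 0.74627 pc.
M₁ = m₁ − 5 log₁₀ d₁ + 5 = 7.74 − 3.5145 + 5 = 9.2255.
M₂ = 7.20 − (-0.6355) + 5 = 12.8355.
L₁/L₂ = 10^(0.4(M₂ − M₁)) = 10^(0.4 × 3.6100) = 10^1.44400 = 27.797.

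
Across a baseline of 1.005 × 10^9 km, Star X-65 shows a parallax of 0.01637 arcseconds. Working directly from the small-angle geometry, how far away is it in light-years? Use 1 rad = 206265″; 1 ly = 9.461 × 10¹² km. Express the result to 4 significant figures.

1338 ly

θ = 0.01637″ = 0.01637/206265 = 7.9364 × 10^-8 rad.
d = B/θ = (1.005 × 10^9) / (7.9364 × 10^-8) = 1.2663 × 10^16 km = (1.2663 × 10^16) / (9.461 × 10^12) ly = 1338.4 ly.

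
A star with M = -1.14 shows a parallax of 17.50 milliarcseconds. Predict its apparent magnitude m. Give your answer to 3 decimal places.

m = 2.645

d = 1/p = 1/0.01750″ = 57.143 pc.
m − M = 5 log₁₀ d − 5 = 5 log₁₀(57.143) − 5 = 8.7848 − 5 = 3.7848.
m = M + (m − M) = -1.14 + 3.7848 = 2.645.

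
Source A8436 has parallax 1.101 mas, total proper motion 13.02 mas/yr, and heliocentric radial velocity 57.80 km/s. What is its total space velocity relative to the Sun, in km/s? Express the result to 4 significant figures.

d = 1/p = 1/0.001101″ = 908.27 pc.
μ = 13.02 mas/yr = 0.01302 ″/yr.
v_t = 4.740 μ d = 4.740 × 0.01302 × 908.27 = 56.054 km/s.
v = √(v_r² + v_t²) = √(57.80² + 56.054²) = √6482.89 = 80.516 km/s.

80.52 km/s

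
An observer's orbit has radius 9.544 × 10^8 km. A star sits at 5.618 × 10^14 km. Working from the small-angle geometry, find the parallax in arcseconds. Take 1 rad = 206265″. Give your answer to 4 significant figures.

0.3504 arcsec

θ ≈ B/d = (9.544 × 10^8) / (5.618 × 10^14) = 1.6988 × 10^-6 rad.
In arcseconds: 1.6988 × 10^-6 × 206265 = 0.3504″.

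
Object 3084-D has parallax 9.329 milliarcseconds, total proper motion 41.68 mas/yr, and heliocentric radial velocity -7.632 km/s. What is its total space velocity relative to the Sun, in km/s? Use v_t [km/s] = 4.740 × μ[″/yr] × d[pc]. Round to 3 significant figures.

d = 1/p = 1/0.009329″ = 107.19 pc.
μ = 41.68 mas/yr = 0.04168 ″/yr.
v_t = 4.740 μ d = 4.740 × 0.04168 × 107.19 = 21.177 km/s.
v = √(v_r² + v_t²) = √((-7.632)² + 21.177²) = √506.713 = 22.51 km/s.

22.5 km/s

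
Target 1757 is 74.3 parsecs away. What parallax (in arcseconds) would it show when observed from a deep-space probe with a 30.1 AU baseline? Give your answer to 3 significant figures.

0.405 arcsec

p (arcsec) = B (AU) / d (pc).
p = 30.1 / 74.3 = 0.40511 arcsec.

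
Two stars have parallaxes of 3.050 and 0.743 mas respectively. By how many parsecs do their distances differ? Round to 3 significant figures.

d_A = 1/0.003050″ = 327.87 pc; d_B = 1/0.0007430″ = 1345.9 pc.
|d_B − d_A| = |1345.9 − 327.87| = 1018 pc.

1020 pc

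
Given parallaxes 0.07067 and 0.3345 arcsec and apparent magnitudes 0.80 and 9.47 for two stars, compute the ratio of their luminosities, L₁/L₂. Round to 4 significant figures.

d₁ = 1/p₁ = 1/0.07067″ = 14.15 pc; d₂ = 1/p₂ = 1/0.3345″ = 2.9895 pc.
M₁ = m₁ − 5 log₁₀ d₁ + 5 = 0.80 − 5.7538 + 5 = 0.0462.
M₂ = 9.47 − 2.3780 + 5 = 12.0920.
L₁/L₂ = 10^(0.4(M₂ − M₁)) = 10^(0.4 × 12.0458) = 10^4.81832 = 65814.

L₁/L₂ = 65810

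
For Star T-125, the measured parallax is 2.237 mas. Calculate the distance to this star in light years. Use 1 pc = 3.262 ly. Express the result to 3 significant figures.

p = 2.237 mas = 0.002237 arcsec.
d = 1/p = 1/0.002237 = 447.03 pc.
In light-years: 447.03 × 3.262 = 1458.2 ly.

1460 light years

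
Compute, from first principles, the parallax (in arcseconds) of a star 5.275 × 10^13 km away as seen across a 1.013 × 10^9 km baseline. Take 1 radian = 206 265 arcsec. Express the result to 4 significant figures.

θ ≈ B/d = (1.013 × 10^9) / (5.275 × 10^13) = 1.9204 × 10^-5 rad.
In arcseconds: 1.9204 × 10^-5 × 206265 = 3.9611″.

3.961 arcsec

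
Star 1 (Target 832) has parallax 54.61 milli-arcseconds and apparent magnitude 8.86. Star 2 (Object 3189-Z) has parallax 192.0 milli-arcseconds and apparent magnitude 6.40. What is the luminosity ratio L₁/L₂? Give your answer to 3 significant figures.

L₁/L₂ = 1.28

d₁ = 1/p₁ = 1/0.05461″ = 18.312 pc; d₂ = 1/p₂ = 1/0.1920″ = 5.2083 pc.
M₁ = m₁ − 5 log₁₀ d₁ + 5 = 8.86 − 6.3137 + 5 = 7.5463.
M₂ = 6.40 − 3.5835 + 5 = 7.8165.
L₁/L₂ = 10^(0.4(M₂ − M₁)) = 10^(0.4 × 0.2702) = 10^0.10808 = 1.2826.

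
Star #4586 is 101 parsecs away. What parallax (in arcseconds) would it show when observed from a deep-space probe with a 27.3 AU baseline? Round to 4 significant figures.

0.2703 arcsec

p (arcsec) = B (AU) / d (pc).
p = 27.3 / 101 = 0.2703 arcsec.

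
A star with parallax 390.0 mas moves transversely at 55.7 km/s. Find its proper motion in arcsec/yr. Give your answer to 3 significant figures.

d = 1/p = 1/0.3900″ = 2.5641 pc.
μ = v_t / (4.74 d) = 55.7 / (4.74 × 2.5641) = 55.7 / 12.154 = 4.5829 ″/yr.

4.58 arcsec/yr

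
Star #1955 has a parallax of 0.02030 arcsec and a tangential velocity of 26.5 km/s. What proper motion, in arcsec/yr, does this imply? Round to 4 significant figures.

d = 1/p = 1/0.02030″ = 49.261 pc.
μ = v_t / (4.74 d) = 26.5 / (4.74 × 49.261) = 26.5 / 233.5 = 0.11349 ″/yr.

0.1135 arcsec/yr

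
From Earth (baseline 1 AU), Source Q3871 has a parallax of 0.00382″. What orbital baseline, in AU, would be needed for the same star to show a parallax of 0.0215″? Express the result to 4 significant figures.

5.628 AU

Parallax scales linearly with baseline: p ∝ B, so B = p_target / p_Earth × 1 AU.
B = 0.0215 / 0.00382 = 5.6283 AU.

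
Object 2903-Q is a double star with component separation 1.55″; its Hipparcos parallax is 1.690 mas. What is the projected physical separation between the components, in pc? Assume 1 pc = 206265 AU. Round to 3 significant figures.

d = 1/p = 1/0.001690″ = 591.72 pc.
At distance d (pc), an angle of θ arcsec spans θ·d AU: s = 1.55 × 591.72 = 917.17 AU.
= 917.17 / 206265 = 0.0044466 pc.

0.00445 pc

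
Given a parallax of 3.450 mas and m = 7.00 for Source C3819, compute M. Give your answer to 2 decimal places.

M = -0.31

d = 1/p = 1/0.003450″ = 289.86 pc.
m − M = 5 log₁₀(289.86) − 5 = 12.3109 − 5 = 7.3109.
M = m − (m − M) = 7.00 − 7.3109 = -0.31.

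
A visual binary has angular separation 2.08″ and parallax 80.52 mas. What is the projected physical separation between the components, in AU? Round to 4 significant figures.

d = 1/p = 1/0.08052″ = 12.419 pc.
At distance d (pc), an angle of θ arcsec spans θ·d AU: s = 2.08 × 12.419 = 25.832 AU.

25.83 AU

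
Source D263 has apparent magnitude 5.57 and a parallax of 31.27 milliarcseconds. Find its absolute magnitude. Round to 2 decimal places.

M = 3.05

d = 1/p = 1/0.03127″ = 31.98 pc.
m − M = 5 log₁₀(31.98) − 5 = 7.5244 − 5 = 2.5244.
M = m − (m − M) = 5.57 − 2.5244 = 3.05.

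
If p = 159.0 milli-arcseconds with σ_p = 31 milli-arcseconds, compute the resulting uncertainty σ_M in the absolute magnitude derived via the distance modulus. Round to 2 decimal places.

M = m − 5 log₁₀ d + 5 = m + 5 log₁₀ p + 5, so ∂M/∂p = 5/(p ln 10).
σ_M = (5/ln 10) · (σ_p/p) = 2.1715 × 31/159.0 = 2.1715 × 0.19497 = 0.42338.

σ_M = 0.42 mag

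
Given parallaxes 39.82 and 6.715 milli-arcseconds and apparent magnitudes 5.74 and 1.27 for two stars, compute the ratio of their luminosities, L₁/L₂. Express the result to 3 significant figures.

d₁ = 1/p₁ = 1/0.03982″ = 25.113 pc; d₂ = 1/p₂ = 1/0.006715″ = 148.92 pc.
M₁ = m₁ − 5 log₁₀ d₁ + 5 = 5.74 − 6.9995 + 5 = 3.7405.
M₂ = 1.27 − 10.8648 + 5 = -4.5948.
L₁/L₂ = 10^(0.4(M₂ − M₁)) = 10^(0.4 × (-8.3353)) = 10^(-3.33412) = 0.00046332.

L₁/L₂ = 0.000463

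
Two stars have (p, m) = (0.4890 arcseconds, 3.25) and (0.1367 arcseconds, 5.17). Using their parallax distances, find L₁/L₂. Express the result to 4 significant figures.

L₁/L₂ = 0.4581

d₁ = 1/p₁ = 1/0.4890″ = 2.045 pc; d₂ = 1/p₂ = 1/0.1367″ = 7.3153 pc.
M₁ = m₁ − 5 log₁₀ d₁ + 5 = 3.25 − 1.5535 + 5 = 6.6965.
M₂ = 5.17 − 4.3212 + 5 = 5.8488.
L₁/L₂ = 10^(0.4(M₂ − M₁)) = 10^(0.4 × (-0.8477)) = 10^(-0.33908) = 0.45806.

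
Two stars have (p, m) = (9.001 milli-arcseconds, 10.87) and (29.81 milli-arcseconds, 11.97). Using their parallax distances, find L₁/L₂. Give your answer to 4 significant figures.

L₁/L₂ = 30.21

d₁ = 1/p₁ = 1/0.009001″ = 111.1 pc; d₂ = 1/p₂ = 1/0.02981″ = 33.546 pc.
M₁ = m₁ − 5 log₁₀ d₁ + 5 = 10.87 − 10.2286 + 5 = 5.6414.
M₂ = 11.97 − 7.6282 + 5 = 9.3418.
L₁/L₂ = 10^(0.4(M₂ − M₁)) = 10^(0.4 × 3.7004) = 10^1.48016 = 30.211.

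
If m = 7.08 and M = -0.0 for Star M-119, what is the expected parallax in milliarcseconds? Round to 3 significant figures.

m − M = 7.08 − (-0.0) = 7.08.
d = 10^((m−M)/5 + 1) = 10^2.416 = 260.62 pc.
p = 1/d = 1/260.62 = 0.003837 arcsec = 3.837 mas.

3.84 mas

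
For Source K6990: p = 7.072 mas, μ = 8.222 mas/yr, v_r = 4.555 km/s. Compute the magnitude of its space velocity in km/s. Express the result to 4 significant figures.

d = 1/p = 1/0.007072″ = 141.4 pc.
μ = 8.222 mas/yr = 0.008222 ″/yr.
v_t = 4.740 μ d = 4.740 × 0.008222 × 141.4 = 5.5107 km/s.
v = √(v_r² + v_t²) = √(4.555² + 5.5107²) = √51.1158 = 7.1495 km/s.

7.150 km/s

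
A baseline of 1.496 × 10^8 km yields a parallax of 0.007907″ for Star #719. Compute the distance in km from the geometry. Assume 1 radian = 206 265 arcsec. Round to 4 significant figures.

θ = 0.007907″ = 0.007907/206265 = 3.8334 × 10^-8 rad.
d = B/θ = (1.496 × 10^8) / (3.8334 × 10^-8) = 3.9025 × 10^15 km.

3.903 × 10^15 km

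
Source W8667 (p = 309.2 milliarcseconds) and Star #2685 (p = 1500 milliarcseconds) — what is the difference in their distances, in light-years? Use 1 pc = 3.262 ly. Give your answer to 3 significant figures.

d_A = 1/0.3092″ = 3.2342 pc; d_B = 1/1.500″ = 0.66667 pc.
|d_B − d_A| = |0.66667 − 3.2342| = 2.5675 pc = 2.5675 × 3.262 ly = 8.3752 ly.

8.38 ly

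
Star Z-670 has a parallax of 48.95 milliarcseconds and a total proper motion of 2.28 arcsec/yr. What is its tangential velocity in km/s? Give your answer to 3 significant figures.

221 km/s

d = 1/p = 1/0.04895″ = 20.429 pc.
v_t = 4.74 × μ × d = 4.74 × 2.28 × 20.429 = 220.78 km/s.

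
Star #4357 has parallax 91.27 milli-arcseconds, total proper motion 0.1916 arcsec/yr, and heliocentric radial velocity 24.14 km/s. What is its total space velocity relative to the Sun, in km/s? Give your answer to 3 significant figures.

d = 1/p = 1/0.09127″ = 10.957 pc.
v_t = 4.740 μ d = 4.740 × 0.1916 × 10.957 = 9.951 km/s.
v = √(v_r² + v_t²) = √(24.14² + 9.951²) = √681.762 = 26.111 km/s.

26.1 km/s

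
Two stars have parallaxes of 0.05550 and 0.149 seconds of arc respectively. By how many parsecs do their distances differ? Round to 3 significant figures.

11.3 pc

d_A = 1/0.05550″ = 18.018 pc; d_B = 1/0.1490″ = 6.7114 pc.
|d_B − d_A| = |6.7114 − 18.018| = 11.307 pc.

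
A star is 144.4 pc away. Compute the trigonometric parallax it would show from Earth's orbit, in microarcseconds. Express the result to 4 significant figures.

p = 1/d = 1/144.4 = 0.0069252 arcsec.
= 0.0069252 × 10⁶ = 6925.2 μas.

6925 μas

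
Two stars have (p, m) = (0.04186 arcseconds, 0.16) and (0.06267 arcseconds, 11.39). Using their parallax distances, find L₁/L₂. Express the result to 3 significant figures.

d₁ = 1/p₁ = 1/0.04186″ = 23.889 pc; d₂ = 1/p₂ = 1/0.06267″ = 15.957 pc.
M₁ = m₁ − 5 log₁₀ d₁ + 5 = 0.16 − 6.8910 + 5 = -1.7310.
M₂ = 11.39 − 6.0148 + 5 = 10.3752.
L₁/L₂ = 10^(0.4(M₂ − M₁)) = 10^(0.4 × 12.1062) = 10^4.84248 = 69579.

L₁/L₂ = 69600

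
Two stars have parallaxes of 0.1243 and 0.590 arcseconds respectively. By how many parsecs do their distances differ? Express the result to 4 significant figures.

6.350 pc

d_A = 1/0.1243″ = 8.0451 pc; d_B = 1/0.5900″ = 1.6949 pc.
|d_B − d_A| = |1.6949 − 8.0451| = 6.3502 pc.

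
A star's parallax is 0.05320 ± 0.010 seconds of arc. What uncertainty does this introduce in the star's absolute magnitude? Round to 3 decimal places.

σ_M = 0.408 mag

M = m − 5 log₁₀ d + 5 = m + 5 log₁₀ p + 5, so ∂M/∂p = 5/(p ln 10).
σ_M = (5/ln 10) · (σ_p/p) = 2.1715 × 0.010/0.05320 = 2.1715 × 0.18797 = 0.40818.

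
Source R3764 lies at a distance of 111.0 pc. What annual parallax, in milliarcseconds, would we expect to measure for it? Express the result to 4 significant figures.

p = 1/d = 1/111 = 0.009009 arcsec.
= 0.009009 × 1000 = 9.009 mas.

9.009 mas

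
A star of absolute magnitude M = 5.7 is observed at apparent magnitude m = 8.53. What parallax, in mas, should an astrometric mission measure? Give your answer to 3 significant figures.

27.2 mas

m − M = 8.53 − 5.7 = 2.83.
d = 10^((m−M)/5 + 1) = 10^1.566 = 36.813 pc.
p = 1/d = 1/36.813 = 0.027164 arcsec = 27.164 mas.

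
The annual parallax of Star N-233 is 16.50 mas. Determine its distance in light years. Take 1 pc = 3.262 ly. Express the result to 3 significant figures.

198 light years

p = 16.50 mas = 0.01650 arcsec.
d = 1/p = 1/0.01650 = 60.606 pc.
In light-years: 60.606 × 3.262 = 197.7 ly.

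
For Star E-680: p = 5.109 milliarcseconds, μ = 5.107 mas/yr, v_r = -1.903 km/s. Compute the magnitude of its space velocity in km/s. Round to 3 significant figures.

d = 1/p = 1/0.005109″ = 195.73 pc.
μ = 5.107 mas/yr = 0.005107 ″/yr.
v_t = 4.740 μ d = 4.740 × 0.005107 × 195.73 = 4.7381 km/s.
v = √(v_r² + v_t²) = √((-1.903)² + 4.7381²) = √26.071 = 5.106 km/s.

5.11 km/s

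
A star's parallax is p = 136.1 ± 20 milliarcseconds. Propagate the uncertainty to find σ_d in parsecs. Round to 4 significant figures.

d = 1/p, so σ_d = σ_p / p².
σ_d = 0.0200 / (0.1361)² = 0.0200 / 0.018523 = 1.0797 pc.

1.080 pc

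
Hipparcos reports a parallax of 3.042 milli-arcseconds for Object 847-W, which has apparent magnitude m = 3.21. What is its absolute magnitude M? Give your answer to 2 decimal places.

d = 1/p = 1/0.003042″ = 328.73 pc.
m − M = 5 log₁₀(328.73) − 5 = 12.5842 − 5 = 7.5842.
M = m − (m − M) = 3.21 − 7.5842 = -4.37.

M = -4.37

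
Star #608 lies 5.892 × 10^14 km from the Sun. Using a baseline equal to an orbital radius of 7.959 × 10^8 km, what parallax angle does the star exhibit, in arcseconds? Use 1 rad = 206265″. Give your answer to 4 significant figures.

θ ≈ B/d = (7.959 × 10^8) / (5.892 × 10^14) = 1.3508 × 10^-6 rad.
In arcseconds: 1.3508 × 10^-6 × 206265 = 0.27862″.

0.2786 arcsec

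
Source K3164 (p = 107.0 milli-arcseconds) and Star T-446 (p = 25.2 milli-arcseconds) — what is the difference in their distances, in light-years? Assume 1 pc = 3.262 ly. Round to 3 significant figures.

d_A = 1/0.1070″ = 9.3458 pc; d_B = 1/0.02520″ = 39.683 pc.
|d_B − d_A| = |39.683 − 9.3458| = 30.337 pc = 30.337 × 3.262 ly = 98.959 ly.

99.0 ly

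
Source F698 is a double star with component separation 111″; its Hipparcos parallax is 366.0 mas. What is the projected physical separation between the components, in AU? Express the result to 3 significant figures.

303 AU

d = 1/p = 1/0.3660″ = 2.7322 pc.
At distance d (pc), an angle of θ arcsec spans θ·d AU: s = 111 × 2.7322 = 303.27 AU.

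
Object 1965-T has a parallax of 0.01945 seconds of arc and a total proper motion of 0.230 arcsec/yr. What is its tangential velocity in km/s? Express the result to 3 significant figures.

d = 1/p = 1/0.01945″ = 51.414 pc.
v_t = 4.74 × μ × d = 4.74 × 0.230 × 51.414 = 56.052 km/s.

56.1 km/s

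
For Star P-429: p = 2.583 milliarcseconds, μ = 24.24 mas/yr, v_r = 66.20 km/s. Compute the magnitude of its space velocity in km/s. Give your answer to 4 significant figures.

d = 1/p = 1/0.002583″ = 387.15 pc.
μ = 24.24 mas/yr = 0.02424 ″/yr.
v_t = 4.740 μ d = 4.740 × 0.02424 × 387.15 = 44.483 km/s.
v = √(v_r² + v_t²) = √(66.20² + 44.483²) = √6361.18 = 79.757 km/s.

79.76 km/s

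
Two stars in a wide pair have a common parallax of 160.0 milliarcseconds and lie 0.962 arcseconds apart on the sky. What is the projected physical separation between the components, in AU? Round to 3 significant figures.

6.01 AU

d = 1/p = 1/0.1600″ = 6.25 pc.
At distance d (pc), an angle of θ arcsec spans θ·d AU: s = 0.962 × 6.25 = 6.0125 AU.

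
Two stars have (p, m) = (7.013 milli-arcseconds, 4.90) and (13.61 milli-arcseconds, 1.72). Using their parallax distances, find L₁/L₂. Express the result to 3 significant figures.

L₁/L₂ = 0.201

d₁ = 1/p₁ = 1/0.007013″ = 142.59 pc; d₂ = 1/p₂ = 1/0.01361″ = 73.475 pc.
M₁ = m₁ − 5 log₁₀ d₁ + 5 = 4.90 − 10.7704 + 5 = -0.8704.
M₂ = 1.72 − 9.3307 + 5 = -2.6107.
L₁/L₂ = 10^(0.4(M₂ − M₁)) = 10^(0.4 × (-1.7403)) = 10^(-0.69612) = 0.20132.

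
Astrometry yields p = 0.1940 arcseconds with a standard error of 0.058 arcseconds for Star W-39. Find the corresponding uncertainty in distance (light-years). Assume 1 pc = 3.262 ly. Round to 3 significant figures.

5.03 ly

d = 1/p, so σ_d = σ_p / p².
σ_d = 0.0580 / (0.1940)² = 0.0580 / 0.037636 = 1.5411 pc = 1.5411 × 3.262 ly = 5.0271 ly.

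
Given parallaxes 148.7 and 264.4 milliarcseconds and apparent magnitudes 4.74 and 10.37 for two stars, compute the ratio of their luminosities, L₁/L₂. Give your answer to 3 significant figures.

L₁/L₂ = 565

d₁ = 1/p₁ = 1/0.1487″ = 6.7249 pc; d₂ = 1/p₂ = 1/0.2644″ = 3.7821 pc.
M₁ = m₁ − 5 log₁₀ d₁ + 5 = 4.74 − 4.1384 + 5 = 5.6016.
M₂ = 10.37 − 2.8887 + 5 = 12.4813.
L₁/L₂ = 10^(0.4(M₂ − M₁)) = 10^(0.4 × 6.8797) = 10^2.75188 = 564.78.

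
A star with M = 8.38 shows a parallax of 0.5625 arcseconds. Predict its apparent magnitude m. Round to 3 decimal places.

d = 1/p = 1/0.5625″ = 1.7778 pc.
m − M = 5 log₁₀ d − 5 = 5 log₁₀(1.7778) − 5 = 1.2494 − 5 = -3.7506.
m = M + (m − M) = 8.38 + (-3.7506) = 4.629.

m = 4.629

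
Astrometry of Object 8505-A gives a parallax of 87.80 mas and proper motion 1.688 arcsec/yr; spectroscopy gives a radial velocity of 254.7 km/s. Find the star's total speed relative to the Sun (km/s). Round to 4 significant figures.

d = 1/p = 1/0.08780″ = 11.39 pc.
v_t = 4.740 μ d = 4.740 × 1.688 × 11.39 = 91.133 km/s.
v = √(v_r² + v_t²) = √(254.7² + 91.133²) = √73177.3 = 270.51 km/s.

270.5 km/s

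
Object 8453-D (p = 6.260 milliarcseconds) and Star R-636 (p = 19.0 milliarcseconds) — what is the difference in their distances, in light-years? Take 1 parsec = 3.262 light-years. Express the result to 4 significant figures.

d_A = 1/0.006260″ = 159.74 pc; d_B = 1/0.01900″ = 52.632 pc.
|d_B − d_A| = |52.632 − 159.74| = 107.11 pc = 107.11 × 3.262 ly = 349.39 ly.

349.4 ly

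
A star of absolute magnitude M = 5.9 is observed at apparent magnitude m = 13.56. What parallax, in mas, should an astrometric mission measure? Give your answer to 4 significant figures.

2.938 mas

m − M = 13.56 − 5.9 = 7.66.
d = 10^((m−M)/5 + 1) = 10^2.532 = 340.41 pc.
p = 1/d = 1/340.41 = 0.0029376 arcsec = 2.9376 mas.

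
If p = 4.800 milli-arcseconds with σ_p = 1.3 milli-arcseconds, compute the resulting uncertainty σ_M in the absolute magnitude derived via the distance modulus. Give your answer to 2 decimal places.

σ_M = 0.59 mag

M = m − 5 log₁₀ d + 5 = m + 5 log₁₀ p + 5, so ∂M/∂p = 5/(p ln 10).
σ_M = (5/ln 10) · (σ_p/p) = 2.1715 × 1.3/4.800 = 2.1715 × 0.27083 = 0.58811.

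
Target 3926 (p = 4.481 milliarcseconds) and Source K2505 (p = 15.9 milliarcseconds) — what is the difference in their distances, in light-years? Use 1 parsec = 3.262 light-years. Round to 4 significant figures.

d_A = 1/0.004481″ = 223.16 pc; d_B = 1/0.01590″ = 62.893 pc.
|d_B − d_A| = |62.893 − 223.16| = 160.27 pc = 160.27 × 3.262 ly = 522.8 ly.

522.8 ly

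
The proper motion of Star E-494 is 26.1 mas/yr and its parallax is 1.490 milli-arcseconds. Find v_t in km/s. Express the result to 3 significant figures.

d = 1/p = 1/0.001490″ = 671.14 pc.
μ = 26.1 mas/yr = 0.0261 ″/yr.
v_t = 4.74 × μ × d = 4.74 × 0.0261 × 671.14 = 83.029 km/s.

83.0 km/s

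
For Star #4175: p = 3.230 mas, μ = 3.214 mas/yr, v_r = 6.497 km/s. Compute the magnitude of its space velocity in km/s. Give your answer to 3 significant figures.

d = 1/p = 1/0.003230″ = 309.6 pc.
μ = 3.214 mas/yr = 0.003214 ″/yr.
v_t = 4.740 μ d = 4.740 × 0.003214 × 309.6 = 4.7166 km/s.
v = √(v_r² + v_t²) = √(6.497² + 4.7166²) = √64.4573 = 8.0285 km/s.

8.03 km/s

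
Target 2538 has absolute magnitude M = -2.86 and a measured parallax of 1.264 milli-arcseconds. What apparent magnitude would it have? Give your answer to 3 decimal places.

m = 6.631

d = 1/p = 1/0.001264″ = 791.14 pc.
m − M = 5 log₁₀ d − 5 = 5 log₁₀(791.14) − 5 = 14.4913 − 5 = 9.4913.
m = M + (m − M) = -2.86 + 9.4913 = 6.631.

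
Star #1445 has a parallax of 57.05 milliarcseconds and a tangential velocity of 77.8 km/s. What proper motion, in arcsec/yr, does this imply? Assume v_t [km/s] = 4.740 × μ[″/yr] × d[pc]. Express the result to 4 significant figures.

d = 1/p = 1/0.05705″ = 17.528 pc.
μ = v_t / (4.74 d) = 77.8 / (4.74 × 17.528) = 77.8 / 83.083 = 0.93641 ″/yr.

0.9364 arcsec/yr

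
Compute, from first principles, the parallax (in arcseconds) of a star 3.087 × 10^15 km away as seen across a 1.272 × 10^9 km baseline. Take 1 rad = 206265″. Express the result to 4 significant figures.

0.08499 arcsec

θ ≈ B/d = (1.272 × 10^9) / (3.087 × 10^15) = 4.1205 × 10^-7 rad.
In arcseconds: 4.1205 × 10^-7 × 206265 = 0.084991″.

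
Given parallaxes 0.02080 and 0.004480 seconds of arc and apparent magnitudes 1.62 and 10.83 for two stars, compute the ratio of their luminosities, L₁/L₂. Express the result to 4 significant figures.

L₁/L₂ = 224.1

d₁ = 1/p₁ = 1/0.02080″ = 48.077 pc; d₂ = 1/p₂ = 1/0.004480″ = 223.21 pc.
M₁ = m₁ − 5 log₁₀ d₁ + 5 = 1.62 − 8.4097 + 5 = -1.7897.
M₂ = 10.83 − 11.7436 + 5 = 4.0864.
L₁/L₂ = 10^(0.4(M₂ − M₁)) = 10^(0.4 × 5.8761) = 10^2.35044 = 224.1.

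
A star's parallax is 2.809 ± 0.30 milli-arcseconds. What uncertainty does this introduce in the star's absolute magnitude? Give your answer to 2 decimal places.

σ_M = 0.23 mag

M = m − 5 log₁₀ d + 5 = m + 5 log₁₀ p + 5, so ∂M/∂p = 5/(p ln 10).
σ_M = (5/ln 10) · (σ_p/p) = 2.1715 × 0.30/2.809 = 2.1715 × 0.1068 = 0.23192.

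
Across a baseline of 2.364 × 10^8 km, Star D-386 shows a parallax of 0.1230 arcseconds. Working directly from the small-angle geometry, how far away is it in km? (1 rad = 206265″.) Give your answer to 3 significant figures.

3.96 × 10^14 km

θ = 0.1230″ = 0.1230/206265 = 5.9632 × 10^-7 rad.
d = B/θ = (2.364 × 10^8) / (5.9632 × 10^-7) = 3.9643 × 10^14 km.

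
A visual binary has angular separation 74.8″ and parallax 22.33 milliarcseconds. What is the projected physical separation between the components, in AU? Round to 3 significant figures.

d = 1/p = 1/0.02233″ = 44.783 pc.
At distance d (pc), an angle of θ arcsec spans θ·d AU: s = 74.8 × 44.783 = 3349.8 AU.

3350 AU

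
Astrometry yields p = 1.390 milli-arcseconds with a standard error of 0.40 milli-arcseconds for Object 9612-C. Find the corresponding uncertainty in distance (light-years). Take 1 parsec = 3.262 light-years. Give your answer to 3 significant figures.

d = 1/p, so σ_d = σ_p / p².
σ_d = 0.000400 / (0.001390)² = 0.000400 / 0.0000019321 = 207.03 pc = 207.03 × 3.262 ly = 675.33 ly.

675 ly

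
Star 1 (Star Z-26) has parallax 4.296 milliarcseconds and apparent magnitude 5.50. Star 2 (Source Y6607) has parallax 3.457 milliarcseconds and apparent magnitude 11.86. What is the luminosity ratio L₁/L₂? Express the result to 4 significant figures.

L₁/L₂ = 226.6

d₁ = 1/p₁ = 1/0.004296″ = 232.77 pc; d₂ = 1/p₂ = 1/0.003457″ = 289.27 pc.
M₁ = m₁ − 5 log₁₀ d₁ + 5 = 5.50 − 11.8346 + 5 = -1.3346.
M₂ = 11.86 − 12.3065 + 5 = 4.5535.
L₁/L₂ = 10^(0.4(M₂ − M₁)) = 10^(0.4 × 5.8881) = 10^2.35524 = 226.59.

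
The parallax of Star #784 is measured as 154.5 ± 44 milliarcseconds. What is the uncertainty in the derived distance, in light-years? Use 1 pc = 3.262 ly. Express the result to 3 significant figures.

6.01 ly

d = 1/p, so σ_d = σ_p / p².
σ_d = 0.0440 / (0.1545)² = 0.0440 / 0.02387 = 1.8433 pc = 1.8433 × 3.262 ly = 6.0128 ly.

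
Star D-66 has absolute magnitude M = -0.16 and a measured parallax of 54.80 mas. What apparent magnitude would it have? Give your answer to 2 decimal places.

m = 1.15

d = 1/p = 1/0.05480″ = 18.248 pc.
m − M = 5 log₁₀ d − 5 = 5 log₁₀(18.248) − 5 = 6.3061 − 5 = 1.3061.
m = M + (m − M) = -0.16 + 1.3061 = 1.15.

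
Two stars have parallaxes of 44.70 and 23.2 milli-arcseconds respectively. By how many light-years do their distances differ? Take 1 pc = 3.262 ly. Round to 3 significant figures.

67.6 ly

d_A = 1/0.04470″ = 22.371 pc; d_B = 1/0.02320″ = 43.103 pc.
|d_B − d_A| = |43.103 − 22.371| = 20.732 pc = 20.732 × 3.262 ly = 67.628 ly.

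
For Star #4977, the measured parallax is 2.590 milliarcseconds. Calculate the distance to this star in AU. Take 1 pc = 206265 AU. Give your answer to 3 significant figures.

7.96 × 10^7 AU

p = 2.590 milliarcseconds = 0.002590 arcsec.
d = 1/p = 1/0.002590 = 386.1 pc.
In AU: 386.1 × 206265 = 7.9639 × 10^7 AU.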